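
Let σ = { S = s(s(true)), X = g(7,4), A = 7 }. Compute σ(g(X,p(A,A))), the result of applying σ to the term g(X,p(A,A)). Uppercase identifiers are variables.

Replace each occurrence of X with g(7,4).
Replace each occurrence of A with 7.
Result: g(g(7,4),p(7,7)).

g(g(7,4),p(7,7))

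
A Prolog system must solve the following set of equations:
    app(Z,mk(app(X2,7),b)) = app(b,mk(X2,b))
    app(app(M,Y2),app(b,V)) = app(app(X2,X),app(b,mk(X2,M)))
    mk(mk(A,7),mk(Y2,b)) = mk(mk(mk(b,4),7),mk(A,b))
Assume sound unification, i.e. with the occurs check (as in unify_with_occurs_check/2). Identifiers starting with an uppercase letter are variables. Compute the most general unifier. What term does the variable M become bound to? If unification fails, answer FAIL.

Decompose app/2: Z = b,  mk(app(X2,7),b) = mk(X2,b).
Bind Z := b; no other remaining equation mentions Z.
Decompose mk/2: app(X2,7) = X2,  b = b.
Occurs check fails: X2 occurs in app(X2,7); the equation X2 = app(X2,7) has no finite solution.

FAIL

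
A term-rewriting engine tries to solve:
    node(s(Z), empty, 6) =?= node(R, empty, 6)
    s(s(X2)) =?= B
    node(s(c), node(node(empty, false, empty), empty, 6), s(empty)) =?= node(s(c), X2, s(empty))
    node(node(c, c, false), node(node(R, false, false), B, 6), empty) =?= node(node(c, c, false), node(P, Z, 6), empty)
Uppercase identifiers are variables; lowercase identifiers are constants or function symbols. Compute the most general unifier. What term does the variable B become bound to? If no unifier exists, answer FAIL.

s(s(node(node(empty, false, empty), empty, 6)))

Decompose node/3: s(Z) =?= R,  empty =?= empty,  6 =?= 6.
Bind R := s(Z); substituting into the one remaining equation that mentions R gives: node(node(c, c, false), node(node(s(Z), false, false), B, 6), empty) =?= node(node(c, c, false), node(P, Z, 6), empty).
Delete trivial equation empty =?= empty.
Delete trivial equation 6 =?= 6.
Bind B := s(s(X2)); substituting into the one remaining equation that mentions B gives: node(node(c, c, false), node(node(s(Z), false, false), s(s(X2)), 6), empty) =?= node(node(c, c, false), node(P, Z, 6), empty).
Decompose node/3: s(c) =?= s(c),  node(node(empty, false, empty), empty, 6) =?= X2,  s(empty) =?= s(empty).
Delete trivial equation s(c) =?= s(c).
Bind X2 := node(node(empty, false, empty), empty, 6); substituting into the one remaining equation that mentions X2 gives: node(node(c, c, false), node(node(s(Z), false, false), s(s(node(node(empty, false, empty), empty, 6))), 6), empty) =?= node(node(c, c, false), node(P, Z, 6), empty). Substituting into the earlier binding gives B := s(s(node(node(empty, false, empty), empty, 6))).
Delete trivial equation s(empty) =?= s(empty).
Decompose node/3: node(c, c, false) =?= node(c, c, false),  node(node(s(Z), false, false), s(s(node(node(empty, false, empty), empty, 6))), 6) =?= node(P, Z, 6),  empty =?= empty.
Delete trivial equation node(c, c, false) =?= node(c, c, false).
Decompose node/3: node(s(Z), false, false) =?= P,  s(s(node(node(empty, false, empty), empty, 6))) =?= Z,  6 =?= 6.
Bind P := node(s(Z), false, false); no other remaining equation mentions P.
Bind Z := s(s(node(node(empty, false, empty), empty, 6))); no other remaining equation mentions Z. Substituting into the earlier bindings gives R := s(s(s(node(node(empty, false, empty), empty, 6)))), P := node(s(s(s(node(node(empty, false, empty), empty, 6)))), false, false).
Delete trivial equation 6 =?= 6.
Delete trivial equation empty =?= empty.
MGU = { R -> s(s(s(node(node(empty, false, empty), empty, 6)))), B -> s(s(node(node(empty, false, empty), empty, 6))), X2 -> node(node(empty, false, empty), empty, 6), P -> node(s(s(s(node(node(empty, false, empty), empty, 6)))), false, false), Z -> s(s(node(node(empty, false, empty), empty, 6))) }, so B -> s(s(node(node(empty, false, empty), empty, 6))).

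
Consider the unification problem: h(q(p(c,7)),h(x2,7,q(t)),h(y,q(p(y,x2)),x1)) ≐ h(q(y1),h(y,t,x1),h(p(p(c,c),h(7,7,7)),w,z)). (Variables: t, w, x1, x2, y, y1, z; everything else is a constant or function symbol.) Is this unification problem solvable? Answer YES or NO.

YES

Decompose h/3: q(p(c,7)) ≐ q(y1),  h(x2,7,q(t)) ≐ h(y,t,x1),  h(y,q(p(y,x2)),x1) ≐ h(p(p(c,c),h(7,7,7)),w,z).
Decompose q/1: p(c,7) ≐ y1.
Bind y1 := p(c,7); no other remaining equation mentions y1.
Decompose h/3: x2 ≐ y,  7 ≐ t,  q(t) ≐ x1.
Bind x2 := y; substituting into the one remaining equation that mentions x2 gives: h(y,q(p(y,y)),x1) ≐ h(p(p(c,c),h(7,7,7)),w,z).
Bind t := 7; substituting into the one remaining equation that mentions t gives: q(7) ≐ x1.
Bind x1 := q(7); substituting into the remaining equation gives: h(y,q(p(y,y)),q(7)) ≐ h(p(p(c,c),h(7,7,7)),w,z).
Decompose h/3: y ≐ p(p(c,c),h(7,7,7)),  q(p(y,y)) ≐ w,  q(7) ≐ z.
Bind y := p(p(c,c),h(7,7,7)); substituting into the one remaining equation that mentions y gives: q(p(p(p(c,c),h(7,7,7)),p(p(c,c),h(7,7,7)))) ≐ w. Substituting into the earlier binding gives x2 := p(p(c,c),h(7,7,7)).
Bind w := q(p(p(p(c,c),h(7,7,7)),p(p(c,c),h(7,7,7)))); no other remaining equation mentions w.
Bind z := q(7).
No equations remain and no clash or occurs-check failure arose, so a unifier exists.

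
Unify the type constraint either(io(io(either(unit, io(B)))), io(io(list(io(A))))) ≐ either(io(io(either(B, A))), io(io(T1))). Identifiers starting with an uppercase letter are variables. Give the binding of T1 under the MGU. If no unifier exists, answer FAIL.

list(io(io(unit)))

Decompose either/2: io(io(either(unit, io(B)))) ≐ io(io(either(B, A))),  io(io(list(io(A)))) ≐ io(io(T1)).
Decompose io/1: io(either(unit, io(B))) ≐ io(either(B, A)).
Decompose io/1: either(unit, io(B)) ≐ either(B, A).
Decompose either/2: unit ≐ B,  io(B) ≐ A.
Bind B := unit; substituting into the one remaining equation that mentions B gives: io(unit) ≐ A.
Bind A := io(unit); substituting into the remaining equation gives: io(io(list(io(io(unit))))) ≐ io(io(T1)).
Decompose io/1: io(list(io(io(unit)))) ≐ io(T1).
Decompose io/1: list(io(io(unit))) ≐ T1.
Bind T1 := list(io(io(unit))).
MGU = { B := unit, A := io(unit), T1 := list(io(io(unit))) }, so T1 := list(io(io(unit))).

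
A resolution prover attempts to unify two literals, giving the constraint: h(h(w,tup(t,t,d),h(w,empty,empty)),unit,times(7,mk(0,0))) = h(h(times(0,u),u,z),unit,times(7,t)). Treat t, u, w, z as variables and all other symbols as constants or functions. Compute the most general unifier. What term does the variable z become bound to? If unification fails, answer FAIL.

h(times(0,tup(mk(0,0),mk(0,0),d)),empty,empty)

Decompose h/3: h(w,tup(t,t,d),h(w,empty,empty)) = h(times(0,u),u,z),  unit = unit,  times(7,mk(0,0)) = times(7,t).
Decompose h/3: w = times(0,u),  tup(t,t,d) = u,  h(w,empty,empty) = z.
Bind w := times(0,u); substituting into the one remaining equation that mentions w gives: h(times(0,u),empty,empty) = z.
Bind u := tup(t,t,d); substituting into the one remaining equation that mentions u gives: h(times(0,tup(t,t,d)),empty,empty) = z. Substituting into the earlier binding gives w := times(0,tup(t,t,d)).
Bind z := h(times(0,tup(t,t,d)),empty,empty); no other remaining equation mentions z.
Delete trivial equation unit = unit.
Decompose times/2: 7 = 7,  mk(0,0) = t.
Delete trivial equation 7 = 7.
Bind t := mk(0,0). Substituting into the earlier bindings gives w := times(0,tup(mk(0,0),mk(0,0),d)), u := tup(mk(0,0),mk(0,0),d), z := h(times(0,tup(mk(0,0),mk(0,0),d)),empty,empty).
MGU = { w -> times(0,tup(mk(0,0),mk(0,0),d)), u -> tup(mk(0,0),mk(0,0),d), z -> h(times(0,tup(mk(0,0),mk(0,0),d)),empty,empty), t -> mk(0,0) }, so z -> h(times(0,tup(mk(0,0),mk(0,0),d)),empty,empty).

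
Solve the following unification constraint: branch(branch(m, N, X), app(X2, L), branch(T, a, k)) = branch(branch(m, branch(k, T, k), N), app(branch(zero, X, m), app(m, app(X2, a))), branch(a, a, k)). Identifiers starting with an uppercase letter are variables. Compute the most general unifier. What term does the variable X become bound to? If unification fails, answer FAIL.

branch(k, a, k)

Decompose branch/3: branch(m, N, X) = branch(m, branch(k, T, k), N),  app(X2, L) = app(branch(zero, X, m), app(m, app(X2, a))),  branch(T, a, k) = branch(a, a, k).
Decompose branch/3: m = m,  N = branch(k, T, k),  X = N.
Delete trivial equation m = m.
Bind N := branch(k, T, k); substituting into the one remaining equation that mentions N gives: X = branch(k, T, k).
Bind X := branch(k, T, k); substituting into the one remaining equation that mentions X gives: app(X2, L) = app(branch(zero, branch(k, T, k), m), app(m, app(X2, a))).
Decompose app/2: X2 = branch(zero, branch(k, T, k), m),  L = app(m, app(X2, a)).
Bind X2 := branch(zero, branch(k, T, k), m); substituting into the one remaining equation that mentions X2 gives: L = app(m, app(branch(zero, branch(k, T, k), m), a)).
Bind L := app(m, app(branch(zero, branch(k, T, k), m), a)); no other remaining equation mentions L.
Decompose branch/3: T = a,  a = a,  k = k.
Bind T := a; no other remaining equation mentions T. Substituting into the earlier bindings gives N := branch(k, a, k), X := branch(k, a, k), X2 := branch(zero, branch(k, a, k), m), L := app(m, app(branch(zero, branch(k, a, k), m), a)).
Delete trivial equation a = a.
Delete trivial equation k = k.
MGU = { N -> branch(k, a, k), X -> branch(k, a, k), X2 -> branch(zero, branch(k, a, k), m), L -> app(m, app(branch(zero, branch(k, a, k), m), a)), T -> a }, so X -> branch(k, a, k).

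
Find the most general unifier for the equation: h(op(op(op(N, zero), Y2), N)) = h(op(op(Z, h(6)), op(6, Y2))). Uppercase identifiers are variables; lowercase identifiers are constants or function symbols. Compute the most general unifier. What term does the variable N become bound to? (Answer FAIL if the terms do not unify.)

Decompose h/1: op(op(op(N, zero), Y2), N) = op(op(Z, h(6)), op(6, Y2)).
Decompose op/2: op(op(N, zero), Y2) = op(Z, h(6)),  N = op(6, Y2).
Decompose op/2: op(N, zero) = Z,  Y2 = h(6).
Bind Z := op(N, zero); no other remaining equation mentions Z.
Bind Y2 := h(6); substituting into the remaining equation gives: N = op(6, h(6)).
Bind N := op(6, h(6)). Substituting into the earlier binding gives Z := op(op(6, h(6)), zero).
MGU = { Z ↦ op(op(6, h(6)), zero), Y2 ↦ h(6), N ↦ op(6, h(6)) }, so N ↦ op(6, h(6)).

op(6, h(6))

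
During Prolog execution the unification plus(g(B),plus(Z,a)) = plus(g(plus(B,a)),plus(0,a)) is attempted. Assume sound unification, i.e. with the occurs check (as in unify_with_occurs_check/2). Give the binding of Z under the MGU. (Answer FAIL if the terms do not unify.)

FAIL

Decompose plus/2: g(B) = g(plus(B,a)),  plus(Z,a) = plus(0,a).
Decompose g/1: B = plus(B,a).
Occurs check fails: B occurs in plus(B,a); the equation B = plus(B,a) has no finite solution.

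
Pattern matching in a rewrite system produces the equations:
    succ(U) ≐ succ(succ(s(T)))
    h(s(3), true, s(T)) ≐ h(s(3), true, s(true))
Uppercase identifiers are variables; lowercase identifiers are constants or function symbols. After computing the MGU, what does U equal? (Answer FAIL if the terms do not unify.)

Decompose succ/1: U ≐ succ(s(T)).
Bind U := succ(s(T)); no other remaining equation mentions U.
Decompose h/3: s(3) ≐ s(3),  true ≐ true,  s(T) ≐ s(true).
Delete trivial equation s(3) ≐ s(3).
Delete trivial equation true ≐ true.
Decompose s/1: T ≐ true.
Bind T := true. Substituting into the earlier binding gives U := succ(s(true)).
MGU = { U := succ(s(true)), T := true }, so U := succ(s(true)).

succ(s(true))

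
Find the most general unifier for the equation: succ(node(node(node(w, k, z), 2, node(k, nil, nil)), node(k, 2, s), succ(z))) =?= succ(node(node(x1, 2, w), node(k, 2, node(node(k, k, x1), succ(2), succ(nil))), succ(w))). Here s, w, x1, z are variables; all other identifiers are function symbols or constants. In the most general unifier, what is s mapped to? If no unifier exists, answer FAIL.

node(node(k, k, node(node(k, nil, nil), k, node(k, nil, nil))), succ(2), succ(nil))

Decompose succ/1: node(node(node(w, k, z), 2, node(k, nil, nil)), node(k, 2, s), succ(z)) =?= node(node(x1, 2, w), node(k, 2, node(node(k, k, x1), succ(2), succ(nil))), succ(w)).
Decompose node/3: node(node(w, k, z), 2, node(k, nil, nil)) =?= node(x1, 2, w),  node(k, 2, s) =?= node(k, 2, node(node(k, k, x1), succ(2), succ(nil))),  succ(z) =?= succ(w).
Decompose node/3: node(w, k, z) =?= x1,  2 =?= 2,  node(k, nil, nil) =?= w.
Bind x1 := node(w, k, z); substituting into the one remaining equation that mentions x1 gives: node(k, 2, s) =?= node(k, 2, node(node(k, k, node(w, k, z)), succ(2), succ(nil))).
Delete trivial equation 2 =?= 2.
Bind w := node(k, nil, nil); substituting into the remaining equations gives: node(k, 2, s) =?= node(k, 2, node(node(k, k, node(node(k, nil, nil), k, z)), succ(2), succ(nil))),  succ(z) =?= succ(node(k, nil, nil)). Substituting into the earlier binding gives x1 := node(node(k, nil, nil), k, z).
Decompose node/3: k =?= k,  2 =?= 2,  s =?= node(node(k, k, node(node(k, nil, nil), k, z)), succ(2), succ(nil)).
Delete trivial equation k =?= k.
Delete trivial equation 2 =?= 2.
Bind s := node(node(k, k, node(node(k, nil, nil), k, z)), succ(2), succ(nil)); no other remaining equation mentions s.
Decompose succ/1: z =?= node(k, nil, nil).
Bind z := node(k, nil, nil). Substituting into the earlier bindings gives x1 := node(node(k, nil, nil), k, node(k, nil, nil)), s := node(node(k, k, node(node(k, nil, nil), k, node(k, nil, nil))), succ(2), succ(nil)).
MGU = { x1 -> node(node(k, nil, nil), k, node(k, nil, nil)), w -> node(k, nil, nil), s -> node(node(k, k, node(node(k, nil, nil), k, node(k, nil, nil))), succ(2), succ(nil)), z -> node(k, nil, nil) }, so s -> node(node(k, k, node(node(k, nil, nil), k, node(k, nil, nil))), succ(2), succ(nil)).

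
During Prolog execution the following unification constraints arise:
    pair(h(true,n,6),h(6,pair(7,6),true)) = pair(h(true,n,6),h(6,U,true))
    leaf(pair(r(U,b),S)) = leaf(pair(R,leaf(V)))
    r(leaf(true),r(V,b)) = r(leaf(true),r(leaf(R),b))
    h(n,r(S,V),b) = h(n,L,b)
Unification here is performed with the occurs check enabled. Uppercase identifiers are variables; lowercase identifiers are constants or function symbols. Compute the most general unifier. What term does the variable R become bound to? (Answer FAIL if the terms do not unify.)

r(pair(7,6),b)

Decompose pair/2: h(true,n,6) = h(true,n,6),  h(6,pair(7,6),true) = h(6,U,true).
Delete trivial equation h(true,n,6) = h(true,n,6).
Decompose h/3: 6 = 6,  pair(7,6) = U,  true = true.
Delete trivial equation 6 = 6.
Bind U := pair(7,6); substituting into the one remaining equation that mentions U gives: leaf(pair(r(pair(7,6),b),S)) = leaf(pair(R,leaf(V))).
Delete trivial equation true = true.
Decompose leaf/1: pair(r(pair(7,6),b),S) = pair(R,leaf(V)).
Decompose pair/2: r(pair(7,6),b) = R,  S = leaf(V).
Bind R := r(pair(7,6),b); substituting into the one remaining equation that mentions R gives: r(leaf(true),r(V,b)) = r(leaf(true),r(leaf(r(pair(7,6),b)),b)).
Bind S := leaf(V); substituting into the one remaining equation that mentions S gives: h(n,r(leaf(V),V),b) = h(n,L,b).
Decompose r/2: leaf(true) = leaf(true),  r(V,b) = r(leaf(r(pair(7,6),b)),b).
Delete trivial equation leaf(true) = leaf(true).
Decompose r/2: V = leaf(r(pair(7,6),b)),  b = b.
Bind V := leaf(r(pair(7,6),b)); substituting into the one remaining equation that mentions V gives: h(n,r(leaf(leaf(r(pair(7,6),b))),leaf(r(pair(7,6),b))),b) = h(n,L,b). Substituting into the earlier binding gives S := leaf(leaf(r(pair(7,6),b))).
Delete trivial equation b = b.
Decompose h/3: n = n,  r(leaf(leaf(r(pair(7,6),b))),leaf(r(pair(7,6),b))) = L,  b = b.
Delete trivial equation n = n.
Bind L := r(leaf(leaf(r(pair(7,6),b))),leaf(r(pair(7,6),b))); no other remaining equation mentions L.
Delete trivial equation b = b.
MGU = { U ↦ pair(7,6), R ↦ r(pair(7,6),b), S ↦ leaf(leaf(r(pair(7,6),b))), V ↦ leaf(r(pair(7,6),b)), L ↦ r(leaf(leaf(r(pair(7,6),b))),leaf(r(pair(7,6),b))) }, so R ↦ r(pair(7,6),b).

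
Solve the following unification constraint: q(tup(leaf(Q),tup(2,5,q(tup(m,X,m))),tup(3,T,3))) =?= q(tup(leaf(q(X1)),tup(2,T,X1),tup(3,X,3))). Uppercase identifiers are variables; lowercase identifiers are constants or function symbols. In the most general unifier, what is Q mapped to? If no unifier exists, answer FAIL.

q(q(tup(m,5,m)))

Decompose q/1: tup(leaf(Q),tup(2,5,q(tup(m,X,m))),tup(3,T,3)) =?= tup(leaf(q(X1)),tup(2,T,X1),tup(3,X,3)).
Decompose tup/3: leaf(Q) =?= leaf(q(X1)),  tup(2,5,q(tup(m,X,m))) =?= tup(2,T,X1),  tup(3,T,3) =?= tup(3,X,3).
Decompose leaf/1: Q =?= q(X1).
Bind Q := q(X1); no other remaining equation mentions Q.
Decompose tup/3: 2 =?= 2,  5 =?= T,  q(tup(m,X,m)) =?= X1.
Delete trivial equation 2 =?= 2.
Bind T := 5; substituting into the one remaining equation that mentions T gives: tup(3,5,3) =?= tup(3,X,3).
Bind X1 := q(tup(m,X,m)); no other remaining equation mentions X1. Substituting into the earlier binding gives Q := q(q(tup(m,X,m))).
Decompose tup/3: 3 =?= 3,  5 =?= X,  3 =?= 3.
Delete trivial equation 3 =?= 3.
Bind X := 5; no other remaining equation mentions X. Substituting into the earlier bindings gives Q := q(q(tup(m,5,m))), X1 := q(tup(m,5,m)).
Delete trivial equation 3 =?= 3.
MGU = { Q -> q(q(tup(m,5,m))), T -> 5, X1 -> q(tup(m,5,m)), X -> 5 }, so Q -> q(q(tup(m,5,m))).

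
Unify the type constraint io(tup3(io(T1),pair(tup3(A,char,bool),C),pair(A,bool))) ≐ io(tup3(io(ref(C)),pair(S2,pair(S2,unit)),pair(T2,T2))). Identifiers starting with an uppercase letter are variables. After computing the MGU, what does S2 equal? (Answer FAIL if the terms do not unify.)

Decompose io/1: tup3(io(T1),pair(tup3(A,char,bool),C),pair(A,bool)) ≐ tup3(io(ref(C)),pair(S2,pair(S2,unit)),pair(T2,T2)).
Decompose tup3/3: io(T1) ≐ io(ref(C)),  pair(tup3(A,char,bool),C) ≐ pair(S2,pair(S2,unit)),  pair(A,bool) ≐ pair(T2,T2).
Decompose io/1: T1 ≐ ref(C).
Bind T1 := ref(C); no other remaining equation mentions T1.
Decompose pair/2: tup3(A,char,bool) ≐ S2,  C ≐ pair(S2,unit).
Bind S2 := tup3(A,char,bool); substituting into the one remaining equation that mentions S2 gives: C ≐ pair(tup3(A,char,bool),unit).
Bind C := pair(tup3(A,char,bool),unit); no other remaining equation mentions C. Substituting into the earlier binding gives T1 := ref(pair(tup3(A,char,bool),unit)).
Decompose pair/2: A ≐ T2,  bool ≐ T2.
Bind A := T2; no other remaining equation mentions A. Substituting into the earlier bindings gives T1 := ref(pair(tup3(T2,char,bool),unit)), S2 := tup3(T2,char,bool), C := pair(tup3(T2,char,bool),unit).
Bind T2 := bool. Substituting into the earlier bindings gives T1 := ref(pair(tup3(bool,char,bool),unit)), S2 := tup3(bool,char,bool), C := pair(tup3(bool,char,bool),unit), A := bool.
MGU = { T1 := ref(pair(tup3(bool,char,bool),unit)), S2 := tup3(bool,char,bool), C := pair(tup3(bool,char,bool),unit), A := bool, T2 := bool }, so S2 := tup3(bool,char,bool).

tup3(bool,char,bool)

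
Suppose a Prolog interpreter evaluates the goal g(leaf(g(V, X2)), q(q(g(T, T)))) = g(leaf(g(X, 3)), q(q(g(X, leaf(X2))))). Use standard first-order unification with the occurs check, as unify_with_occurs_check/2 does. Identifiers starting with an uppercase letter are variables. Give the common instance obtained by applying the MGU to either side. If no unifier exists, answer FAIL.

g(leaf(g(leaf(3), 3)), q(q(g(leaf(3), leaf(3)))))

Decompose g/2: leaf(g(V, X2)) = leaf(g(X, 3)),  q(q(g(T, T))) = q(q(g(X, leaf(X2)))).
Decompose leaf/1: g(V, X2) = g(X, 3).
Decompose g/2: V = X,  X2 = 3.
Bind V := X; no other remaining equation mentions V.
Bind X2 := 3; substituting into the remaining equation gives: q(q(g(T, T))) = q(q(g(X, leaf(3)))).
Decompose q/1: q(g(T, T)) = q(g(X, leaf(3))).
Decompose q/1: g(T, T) = g(X, leaf(3)).
Decompose g/2: T = X,  T = leaf(3).
Bind T := X; substituting into the remaining equation gives: X = leaf(3).
Bind X := leaf(3). Substituting into the earlier bindings gives V := leaf(3), T := leaf(3).
Applying the MGU to either side gives g(leaf(g(leaf(3), 3)), q(q(g(leaf(3), leaf(3))))).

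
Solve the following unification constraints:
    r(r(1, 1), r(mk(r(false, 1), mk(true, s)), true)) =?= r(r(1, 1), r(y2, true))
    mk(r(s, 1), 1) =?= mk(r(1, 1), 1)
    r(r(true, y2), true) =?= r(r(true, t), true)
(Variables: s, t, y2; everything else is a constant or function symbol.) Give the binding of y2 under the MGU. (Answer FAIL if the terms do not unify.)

Decompose r/2: r(1, 1) =?= r(1, 1),  r(mk(r(false, 1), mk(true, s)), true) =?= r(y2, true).
Delete trivial equation r(1, 1) =?= r(1, 1).
Decompose r/2: mk(r(false, 1), mk(true, s)) =?= y2,  true =?= true.
Bind y2 := mk(r(false, 1), mk(true, s)); substituting into the one remaining equation that mentions y2 gives: r(r(true, mk(r(false, 1), mk(true, s))), true) =?= r(r(true, t), true).
Delete trivial equation true =?= true.
Decompose mk/2: r(s, 1) =?= r(1, 1),  1 =?= 1.
Decompose r/2: s =?= 1,  1 =?= 1.
Bind s := 1; substituting into the one remaining equation that mentions s gives: r(r(true, mk(r(false, 1), mk(true, 1))), true) =?= r(r(true, t), true). Substituting into the earlier binding gives y2 := mk(r(false, 1), mk(true, 1)).
Delete trivial equation 1 =?= 1.
Delete trivial equation 1 =?= 1.
Decompose r/2: r(true, mk(r(false, 1), mk(true, 1))) =?= r(true, t),  true =?= true.
Decompose r/2: true =?= true,  mk(r(false, 1), mk(true, 1)) =?= t.
Delete trivial equation true =?= true.
Bind t := mk(r(false, 1), mk(true, 1)); no other remaining equation mentions t.
Delete trivial equation true =?= true.
MGU = { y2 -> mk(r(false, 1), mk(true, 1)), s -> 1, t -> mk(r(false, 1), mk(true, 1)) }, so y2 -> mk(r(false, 1), mk(true, 1)).

mk(r(false, 1), mk(true, 1))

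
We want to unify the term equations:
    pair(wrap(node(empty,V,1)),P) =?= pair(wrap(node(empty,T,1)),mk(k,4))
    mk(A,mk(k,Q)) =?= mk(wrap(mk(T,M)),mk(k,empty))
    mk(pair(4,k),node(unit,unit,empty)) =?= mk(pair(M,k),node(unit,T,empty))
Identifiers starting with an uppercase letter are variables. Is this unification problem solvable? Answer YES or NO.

YES

Decompose pair/2: wrap(node(empty,V,1)) =?= wrap(node(empty,T,1)),  P =?= mk(k,4).
Decompose wrap/1: node(empty,V,1) =?= node(empty,T,1).
Decompose node/3: empty =?= empty,  V =?= T,  1 =?= 1.
Delete trivial equation empty =?= empty.
Bind V := T; no other remaining equation mentions V.
Delete trivial equation 1 =?= 1.
Bind P := mk(k,4); no other remaining equation mentions P.
Decompose mk/2: A =?= wrap(mk(T,M)),  mk(k,Q) =?= mk(k,empty).
Bind A := wrap(mk(T,M)); no other remaining equation mentions A.
Decompose mk/2: k =?= k,  Q =?= empty.
Delete trivial equation k =?= k.
Bind Q := empty; no other remaining equation mentions Q.
Decompose mk/2: pair(4,k) =?= pair(M,k),  node(unit,unit,empty) =?= node(unit,T,empty).
Decompose pair/2: 4 =?= M,  k =?= k.
Bind M := 4; no other remaining equation mentions M. Substituting into the earlier binding gives A := wrap(mk(T,4)).
Delete trivial equation k =?= k.
Decompose node/3: unit =?= unit,  unit =?= T,  empty =?= empty.
Delete trivial equation unit =?= unit.
Bind T := unit; no other remaining equation mentions T. Substituting into the earlier bindings gives V := unit, A := wrap(mk(unit,4)).
Delete trivial equation empty =?= empty.
No equations remain and no clash or occurs-check failure arose, so a unifier exists.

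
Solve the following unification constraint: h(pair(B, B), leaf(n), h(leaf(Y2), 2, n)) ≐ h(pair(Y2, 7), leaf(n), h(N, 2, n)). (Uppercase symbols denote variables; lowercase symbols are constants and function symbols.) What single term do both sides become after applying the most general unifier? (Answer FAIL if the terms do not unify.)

h(pair(7, 7), leaf(n), h(leaf(7), 2, n))

Decompose h/3: pair(B, B) ≐ pair(Y2, 7),  leaf(n) ≐ leaf(n),  h(leaf(Y2), 2, n) ≐ h(N, 2, n).
Decompose pair/2: B ≐ Y2,  B ≐ 7.
Bind B := Y2; substituting into the one remaining equation that mentions B gives: Y2 ≐ 7.
Bind Y2 := 7; substituting into the one remaining equation that mentions Y2 gives: h(leaf(7), 2, n) ≐ h(N, 2, n). Substituting into the earlier binding gives B := 7.
Delete trivial equation leaf(n) ≐ leaf(n).
Decompose h/3: leaf(7) ≐ N,  2 ≐ 2,  n ≐ n.
Bind N := leaf(7); no other remaining equation mentions N.
Delete trivial equation 2 ≐ 2.
Delete trivial equation n ≐ n.
Applying the MGU to either side gives h(pair(7, 7), leaf(n), h(leaf(7), 2, n)).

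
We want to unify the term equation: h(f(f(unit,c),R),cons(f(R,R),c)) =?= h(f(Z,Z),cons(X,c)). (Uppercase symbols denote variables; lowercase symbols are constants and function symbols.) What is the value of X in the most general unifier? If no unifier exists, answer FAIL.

Decompose h/2: f(f(unit,c),R) =?= f(Z,Z),  cons(f(R,R),c) =?= cons(X,c).
Decompose f/2: f(unit,c) =?= Z,  R =?= Z.
Bind Z := f(unit,c); substituting into the one remaining equation that mentions Z gives: R =?= f(unit,c).
Bind R := f(unit,c); substituting into the remaining equation gives: cons(f(f(unit,c),f(unit,c)),c) =?= cons(X,c).
Decompose cons/2: f(f(unit,c),f(unit,c)) =?= X,  c =?= c.
Bind X := f(f(unit,c),f(unit,c)); no other remaining equation mentions X.
Delete trivial equation c =?= c.
MGU = { Z := f(unit,c), R := f(unit,c), X := f(f(unit,c),f(unit,c)) }, so X := f(f(unit,c),f(unit,c)).

f(f(unit,c),f(unit,c))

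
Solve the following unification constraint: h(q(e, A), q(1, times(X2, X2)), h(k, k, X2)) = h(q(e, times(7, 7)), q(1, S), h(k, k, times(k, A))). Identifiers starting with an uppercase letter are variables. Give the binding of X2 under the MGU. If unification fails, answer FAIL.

Decompose h/3: q(e, A) = q(e, times(7, 7)),  q(1, times(X2, X2)) = q(1, S),  h(k, k, X2) = h(k, k, times(k, A)).
Decompose q/2: e = e,  A = times(7, 7).
Delete trivial equation e = e.
Bind A := times(7, 7); substituting into the one remaining equation that mentions A gives: h(k, k, X2) = h(k, k, times(k, times(7, 7))).
Decompose q/2: 1 = 1,  times(X2, X2) = S.
Delete trivial equation 1 = 1.
Bind S := times(X2, X2); no other remaining equation mentions S.
Decompose h/3: k = k,  k = k,  X2 = times(k, times(7, 7)).
Delete trivial equation k = k.
Delete trivial equation k = k.
Bind X2 := times(k, times(7, 7)). Substituting into the earlier binding gives S := times(times(k, times(7, 7)), times(k, times(7, 7))).
MGU = { A ↦ times(7, 7), S ↦ times(times(k, times(7, 7)), times(k, times(7, 7))), X2 ↦ times(k, times(7, 7)) }, so X2 ↦ times(k, times(7, 7)).

times(k, times(7, 7))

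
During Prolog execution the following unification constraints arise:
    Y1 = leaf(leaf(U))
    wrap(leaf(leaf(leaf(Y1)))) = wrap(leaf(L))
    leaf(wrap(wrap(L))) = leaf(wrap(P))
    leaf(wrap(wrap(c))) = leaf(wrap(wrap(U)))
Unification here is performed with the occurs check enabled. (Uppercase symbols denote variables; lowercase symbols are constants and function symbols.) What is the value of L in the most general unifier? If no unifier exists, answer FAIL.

leaf(leaf(leaf(leaf(c))))

Bind Y1 := leaf(leaf(U)); substituting into the one remaining equation that mentions Y1 gives: wrap(leaf(leaf(leaf(leaf(leaf(U)))))) = wrap(leaf(L)).
Decompose wrap/1: leaf(leaf(leaf(leaf(leaf(U))))) = leaf(L).
Decompose leaf/1: leaf(leaf(leaf(leaf(U)))) = L.
Bind L := leaf(leaf(leaf(leaf(U)))); substituting into the one remaining equation that mentions L gives: leaf(wrap(wrap(leaf(leaf(leaf(leaf(U))))))) = leaf(wrap(P)).
Decompose leaf/1: wrap(wrap(leaf(leaf(leaf(leaf(U)))))) = wrap(P).
Decompose wrap/1: wrap(leaf(leaf(leaf(leaf(U))))) = P.
Bind P := wrap(leaf(leaf(leaf(leaf(U))))); no other remaining equation mentions P.
Decompose leaf/1: wrap(wrap(c)) = wrap(wrap(U)).
Decompose wrap/1: wrap(c) = wrap(U).
Decompose wrap/1: c = U.
Bind U := c. Substituting into the earlier bindings gives Y1 := leaf(leaf(c)), L := leaf(leaf(leaf(leaf(c)))), P := wrap(leaf(leaf(leaf(leaf(c))))).
MGU = { Y1 ↦ leaf(leaf(c)), L ↦ leaf(leaf(leaf(leaf(c)))), P ↦ wrap(leaf(leaf(leaf(leaf(c))))), U ↦ c }, so L ↦ leaf(leaf(leaf(leaf(c)))).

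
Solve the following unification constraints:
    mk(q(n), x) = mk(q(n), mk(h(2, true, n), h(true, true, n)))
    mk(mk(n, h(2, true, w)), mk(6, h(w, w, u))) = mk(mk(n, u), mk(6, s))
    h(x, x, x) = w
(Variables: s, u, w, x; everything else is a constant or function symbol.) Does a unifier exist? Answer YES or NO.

Decompose mk/2: q(n) = q(n),  x = mk(h(2, true, n), h(true, true, n)).
Delete trivial equation q(n) = q(n).
Bind x := mk(h(2, true, n), h(true, true, n)); substituting into the one remaining equation that mentions x gives: h(mk(h(2, true, n), h(true, true, n)), mk(h(2, true, n), h(true, true, n)), mk(h(2, true, n), h(true, true, n))) = w.
Decompose mk/2: mk(n, h(2, true, w)) = mk(n, u),  mk(6, h(w, w, u)) = mk(6, s).
Decompose mk/2: n = n,  h(2, true, w) = u.
Delete trivial equation n = n.
Bind u := h(2, true, w); substituting into the one remaining equation that mentions u gives: mk(6, h(w, w, h(2, true, w))) = mk(6, s).
Decompose mk/2: 6 = 6,  h(w, w, h(2, true, w)) = s.
Delete trivial equation 6 = 6.
Bind s := h(w, w, h(2, true, w)); no other remaining equation mentions s.
Bind w := h(mk(h(2, true, n), h(true, true, n)), mk(h(2, true, n), h(true, true, n)), mk(h(2, true, n), h(true, true, n))). Substituting into the earlier bindings gives u := h(2, true, h(mk(h(2, true, n), h(true, true, n)), mk(h(2, true, n), h(true, true, n)), mk(h(2, true, n), h(true, true, n)))), s := h(h(mk(h(2, true, n), h(true, true, n)), mk(h(2, true, n), h(true, true, n)), mk(h(2, true, n), h(true, true, n))), h(mk(h(2, true, n), h(true, true, n)), mk(h(2, true, n), h(true, true, n)), mk(h(2, true, n), h(true, true, n))), h(2, true, h(mk(h(2, true, n), h(true, true, n)), mk(h(2, true, n), h(true, true, n)), mk(h(2, true, n), h(true, true, n))))).
No equations remain and no clash or occurs-check failure arose, so a unifier exists.

YES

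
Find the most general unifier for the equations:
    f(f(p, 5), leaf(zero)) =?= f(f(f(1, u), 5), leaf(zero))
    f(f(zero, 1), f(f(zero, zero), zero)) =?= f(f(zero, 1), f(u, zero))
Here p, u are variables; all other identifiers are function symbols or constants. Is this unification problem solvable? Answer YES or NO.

YES

Decompose f/2: f(p, 5) =?= f(f(1, u), 5),  leaf(zero) =?= leaf(zero).
Decompose f/2: p =?= f(1, u),  5 =?= 5.
Bind p := f(1, u); no other remaining equation mentions p.
Delete trivial equation 5 =?= 5.
Delete trivial equation leaf(zero) =?= leaf(zero).
Decompose f/2: f(zero, 1) =?= f(zero, 1),  f(f(zero, zero), zero) =?= f(u, zero).
Delete trivial equation f(zero, 1) =?= f(zero, 1).
Decompose f/2: f(zero, zero) =?= u,  zero =?= zero.
Bind u := f(zero, zero); no other remaining equation mentions u. Substituting into the earlier binding gives p := f(1, f(zero, zero)).
Delete trivial equation zero =?= zero.
No equations remain and no clash or occurs-check failure arose, so a unifier exists.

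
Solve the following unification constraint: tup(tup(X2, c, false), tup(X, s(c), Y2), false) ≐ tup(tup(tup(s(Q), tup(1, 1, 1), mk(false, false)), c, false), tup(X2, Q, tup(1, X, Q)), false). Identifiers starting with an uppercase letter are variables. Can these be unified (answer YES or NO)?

Decompose tup/3: tup(X2, c, false) ≐ tup(tup(s(Q), tup(1, 1, 1), mk(false, false)), c, false),  tup(X, s(c), Y2) ≐ tup(X2, Q, tup(1, X, Q)),  false ≐ false.
Decompose tup/3: X2 ≐ tup(s(Q), tup(1, 1, 1), mk(false, false)),  c ≐ c,  false ≐ false.
Bind X2 := tup(s(Q), tup(1, 1, 1), mk(false, false)); substituting into the one remaining equation that mentions X2 gives: tup(X, s(c), Y2) ≐ tup(tup(s(Q), tup(1, 1, 1), mk(false, false)), Q, tup(1, X, Q)).
Delete trivial equation c ≐ c.
Delete trivial equation false ≐ false.
Decompose tup/3: X ≐ tup(s(Q), tup(1, 1, 1), mk(false, false)),  s(c) ≐ Q,  Y2 ≐ tup(1, X, Q).
Bind X := tup(s(Q), tup(1, 1, 1), mk(false, false)); substituting into the one remaining equation that mentions X gives: Y2 ≐ tup(1, tup(s(Q), tup(1, 1, 1), mk(false, false)), Q).
Bind Q := s(c); substituting into the one remaining equation that mentions Q gives: Y2 ≐ tup(1, tup(s(s(c)), tup(1, 1, 1), mk(false, false)), s(c)). Substituting into the earlier bindings gives X2 := tup(s(s(c)), tup(1, 1, 1), mk(false, false)), X := tup(s(s(c)), tup(1, 1, 1), mk(false, false)).
Bind Y2 := tup(1, tup(s(s(c)), tup(1, 1, 1), mk(false, false)), s(c)); no other remaining equation mentions Y2.
Delete trivial equation false ≐ false.
No equations remain and no clash or occurs-check failure arose, so a unifier exists.

YES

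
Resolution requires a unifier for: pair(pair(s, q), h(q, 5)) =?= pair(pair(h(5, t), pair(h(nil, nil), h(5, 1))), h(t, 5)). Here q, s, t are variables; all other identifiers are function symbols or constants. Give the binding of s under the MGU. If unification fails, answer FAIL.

Decompose pair/2: pair(s, q) =?= pair(h(5, t), pair(h(nil, nil), h(5, 1))),  h(q, 5) =?= h(t, 5).
Decompose pair/2: s =?= h(5, t),  q =?= pair(h(nil, nil), h(5, 1)).
Bind s := h(5, t); no other remaining equation mentions s.
Bind q := pair(h(nil, nil), h(5, 1)); substituting into the remaining equation gives: h(pair(h(nil, nil), h(5, 1)), 5) =?= h(t, 5).
Decompose h/2: pair(h(nil, nil), h(5, 1)) =?= t,  5 =?= 5.
Bind t := pair(h(nil, nil), h(5, 1)); no other remaining equation mentions t. Substituting into the earlier binding gives s := h(5, pair(h(nil, nil), h(5, 1))).
Delete trivial equation 5 =?= 5.
MGU = { s -> h(5, pair(h(nil, nil), h(5, 1))), q -> pair(h(nil, nil), h(5, 1)), t -> pair(h(nil, nil), h(5, 1)) }, so s -> h(5, pair(h(nil, nil), h(5, 1))).

h(5, pair(h(nil, nil), h(5, 1)))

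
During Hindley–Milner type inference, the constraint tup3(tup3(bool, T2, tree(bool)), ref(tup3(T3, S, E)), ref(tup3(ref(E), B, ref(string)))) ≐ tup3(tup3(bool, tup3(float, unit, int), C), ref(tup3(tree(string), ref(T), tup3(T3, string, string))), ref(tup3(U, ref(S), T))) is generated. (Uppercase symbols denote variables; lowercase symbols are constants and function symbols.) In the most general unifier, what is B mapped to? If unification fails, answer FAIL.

ref(ref(ref(string)))

Decompose tup3/3: tup3(bool, T2, tree(bool)) ≐ tup3(bool, tup3(float, unit, int), C),  ref(tup3(T3, S, E)) ≐ ref(tup3(tree(string), ref(T), tup3(T3, string, string))),  ref(tup3(ref(E), B, ref(string))) ≐ ref(tup3(U, ref(S), T)).
Decompose tup3/3: bool ≐ bool,  T2 ≐ tup3(float, unit, int),  tree(bool) ≐ C.
Delete trivial equation bool ≐ bool.
Bind T2 := tup3(float, unit, int); no other remaining equation mentions T2.
Bind C := tree(bool); no other remaining equation mentions C.
Decompose ref/1: tup3(T3, S, E) ≐ tup3(tree(string), ref(T), tup3(T3, string, string)).
Decompose tup3/3: T3 ≐ tree(string),  S ≐ ref(T),  E ≐ tup3(T3, string, string).
Bind T3 := tree(string); substituting into the one remaining equation that mentions T3 gives: E ≐ tup3(tree(string), string, string).
Bind S := ref(T); substituting into the one remaining equation that mentions S gives: ref(tup3(ref(E), B, ref(string))) ≐ ref(tup3(U, ref(ref(T)), T)).
Bind E := tup3(tree(string), string, string); substituting into the remaining equation gives: ref(tup3(ref(tup3(tree(string), string, string)), B, ref(string))) ≐ ref(tup3(U, ref(ref(T)), T)).
Decompose ref/1: tup3(ref(tup3(tree(string), string, string)), B, ref(string)) ≐ tup3(U, ref(ref(T)), T).
Decompose tup3/3: ref(tup3(tree(string), string, string)) ≐ U,  B ≐ ref(ref(T)),  ref(string) ≐ T.
Bind U := ref(tup3(tree(string), string, string)); no other remaining equation mentions U.
Bind B := ref(ref(T)); no other remaining equation mentions B.
Bind T := ref(string). Substituting into the earlier bindings gives S := ref(ref(string)), B := ref(ref(ref(string))).
MGU = { T2 := tup3(float, unit, int), C := tree(bool), T3 := tree(string), S := ref(ref(string)), E := tup3(tree(string), string, string), U := ref(tup3(tree(string), string, string)), B := ref(ref(ref(string))), T := ref(string) }, so B := ref(ref(ref(string))).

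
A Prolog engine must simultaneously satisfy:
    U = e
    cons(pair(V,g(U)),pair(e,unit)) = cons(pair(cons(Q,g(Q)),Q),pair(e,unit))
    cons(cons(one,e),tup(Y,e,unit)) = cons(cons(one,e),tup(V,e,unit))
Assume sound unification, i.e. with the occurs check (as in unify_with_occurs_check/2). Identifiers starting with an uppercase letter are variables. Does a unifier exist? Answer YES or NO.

Bind U := e; substituting into the one remaining equation that mentions U gives: cons(pair(V,g(e)),pair(e,unit)) = cons(pair(cons(Q,g(Q)),Q),pair(e,unit)).
Decompose cons/2: pair(V,g(e)) = pair(cons(Q,g(Q)),Q),  pair(e,unit) = pair(e,unit).
Decompose pair/2: V = cons(Q,g(Q)),  g(e) = Q.
Bind V := cons(Q,g(Q)); substituting into the one remaining equation that mentions V gives: cons(cons(one,e),tup(Y,e,unit)) = cons(cons(one,e),tup(cons(Q,g(Q)),e,unit)).
Bind Q := g(e); substituting into the one remaining equation that mentions Q gives: cons(cons(one,e),tup(Y,e,unit)) = cons(cons(one,e),tup(cons(g(e),g(g(e))),e,unit)). Substituting into the earlier binding gives V := cons(g(e),g(g(e))).
Delete trivial equation pair(e,unit) = pair(e,unit).
Decompose cons/2: cons(one,e) = cons(one,e),  tup(Y,e,unit) = tup(cons(g(e),g(g(e))),e,unit).
Delete trivial equation cons(one,e) = cons(one,e).
Decompose tup/3: Y = cons(g(e),g(g(e))),  e = e,  unit = unit.
Bind Y := cons(g(e),g(g(e))); no other remaining equation mentions Y.
Delete trivial equation e = e.
Delete trivial equation unit = unit.
No equations remain and no clash or occurs-check failure arose, so a unifier exists.

YES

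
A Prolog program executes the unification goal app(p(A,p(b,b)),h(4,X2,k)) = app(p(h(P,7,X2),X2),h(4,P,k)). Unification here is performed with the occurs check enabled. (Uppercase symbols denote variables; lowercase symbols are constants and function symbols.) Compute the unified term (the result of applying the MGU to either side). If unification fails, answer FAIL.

Decompose app/2: p(A,p(b,b)) = p(h(P,7,X2),X2),  h(4,X2,k) = h(4,P,k).
Decompose p/2: A = h(P,7,X2),  p(b,b) = X2.
Bind A := h(P,7,X2); no other remaining equation mentions A.
Bind X2 := p(b,b); substituting into the remaining equation gives: h(4,p(b,b),k) = h(4,P,k). Substituting into the earlier binding gives A := h(P,7,p(b,b)).
Decompose h/3: 4 = 4,  p(b,b) = P,  k = k.
Delete trivial equation 4 = 4.
Bind P := p(b,b); no other remaining equation mentions P. Substituting into the earlier binding gives A := h(p(b,b),7,p(b,b)).
Delete trivial equation k = k.
Applying the MGU to either side gives app(p(h(p(b,b),7,p(b,b)),p(b,b)),h(4,p(b,b),k)).

app(p(h(p(b,b),7,p(b,b)),p(b,b)),h(4,p(b,b),k))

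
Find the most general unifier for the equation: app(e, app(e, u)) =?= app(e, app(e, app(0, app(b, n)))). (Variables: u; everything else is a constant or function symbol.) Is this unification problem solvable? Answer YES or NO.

Decompose app/2: e =?= e,  app(e, u) =?= app(e, app(0, app(b, n))).
Delete trivial equation e =?= e.
Decompose app/2: e =?= e,  u =?= app(0, app(b, n)).
Delete trivial equation e =?= e.
Bind u := app(0, app(b, n)).
No equations remain and no clash or occurs-check failure arose, so a unifier exists.

YES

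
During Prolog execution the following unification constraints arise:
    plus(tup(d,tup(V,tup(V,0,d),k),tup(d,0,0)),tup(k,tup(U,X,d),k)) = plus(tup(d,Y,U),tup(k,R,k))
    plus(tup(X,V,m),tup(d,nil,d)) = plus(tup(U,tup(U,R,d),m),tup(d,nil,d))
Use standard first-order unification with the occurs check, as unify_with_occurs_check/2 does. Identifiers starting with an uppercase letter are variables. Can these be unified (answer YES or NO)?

Decompose plus/2: tup(d,tup(V,tup(V,0,d),k),tup(d,0,0)) = tup(d,Y,U),  tup(k,tup(U,X,d),k) = tup(k,R,k).
Decompose tup/3: d = d,  tup(V,tup(V,0,d),k) = Y,  tup(d,0,0) = U.
Delete trivial equation d = d.
Bind Y := tup(V,tup(V,0,d),k); no other remaining equation mentions Y.
Bind U := tup(d,0,0); substituting into the remaining equations gives: tup(k,tup(tup(d,0,0),X,d),k) = tup(k,R,k),  plus(tup(X,V,m),tup(d,nil,d)) = plus(tup(tup(d,0,0),tup(tup(d,0,0),R,d),m),tup(d,nil,d)).
Decompose tup/3: k = k,  tup(tup(d,0,0),X,d) = R,  k = k.
Delete trivial equation k = k.
Bind R := tup(tup(d,0,0),X,d); substituting into the one remaining equation that mentions R gives: plus(tup(X,V,m),tup(d,nil,d)) = plus(tup(tup(d,0,0),tup(tup(d,0,0),tup(tup(d,0,0),X,d),d),m),tup(d,nil,d)).
Delete trivial equation k = k.
Decompose plus/2: tup(X,V,m) = tup(tup(d,0,0),tup(tup(d,0,0),tup(tup(d,0,0),X,d),d),m),  tup(d,nil,d) = tup(d,nil,d).
Decompose tup/3: X = tup(d,0,0),  V = tup(tup(d,0,0),tup(tup(d,0,0),X,d),d),  m = m.
Bind X := tup(d,0,0); substituting into the one remaining equation that mentions X gives: V = tup(tup(d,0,0),tup(tup(d,0,0),tup(d,0,0),d),d). Substituting into the earlier binding gives R := tup(tup(d,0,0),tup(d,0,0),d).
Bind V := tup(tup(d,0,0),tup(tup(d,0,0),tup(d,0,0),d),d); no other remaining equation mentions V. Substituting into the earlier binding gives Y := tup(tup(tup(d,0,0),tup(tup(d,0,0),tup(d,0,0),d),d),tup(tup(tup(d,0,0),tup(tup(d,0,0),tup(d,0,0),d),d),0,d),k).
Delete trivial equation m = m.
Delete trivial equation tup(d,nil,d) = tup(d,nil,d).
No equations remain and no clash or occurs-check failure arose, so a unifier exists.

YES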